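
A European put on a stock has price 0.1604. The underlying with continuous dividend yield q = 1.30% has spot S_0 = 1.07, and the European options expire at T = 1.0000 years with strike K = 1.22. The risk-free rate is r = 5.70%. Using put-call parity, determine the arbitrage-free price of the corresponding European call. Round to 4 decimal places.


Answer: Call price = 0.0642

Derivation:
Put-call parity: C - P = S_0 * exp(-qT) - K * exp(-rT).
S_0 * exp(-qT) = 1.0700 * 0.98708414 = 1.05618002
K * exp(-rT) = 1.2200 * 0.94459407 = 1.15240476
C = P + S*exp(-qT) - K*exp(-rT)
C = 0.1604 + 1.05618002 - 1.15240476 = 0.0642


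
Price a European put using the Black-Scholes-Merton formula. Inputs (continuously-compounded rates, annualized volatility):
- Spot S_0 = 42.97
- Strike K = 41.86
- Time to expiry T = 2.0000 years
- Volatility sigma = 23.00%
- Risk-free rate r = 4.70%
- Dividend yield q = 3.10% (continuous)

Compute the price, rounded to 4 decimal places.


d1 = (ln(S/K) + (r - q + 0.5*sigma^2) * T) / (sigma * sqrt(T)) = 0.34147564
d2 = d1 - sigma * sqrt(T) = 0.01620652
exp(-rT) = 0.91028276; exp(-qT) = 0.93988289
P = K * exp(-rT) * N(-d2) - S_0 * exp(-qT) * N(-d1)
N(-d1) = 0.36637277; N(-d2) = 0.49353482
P = 41.8600 * 0.91028276 * 0.49353482 - 42.9700 * 0.93988289 * 0.36637277 = 4.0093

Answer: Price = 4.0093


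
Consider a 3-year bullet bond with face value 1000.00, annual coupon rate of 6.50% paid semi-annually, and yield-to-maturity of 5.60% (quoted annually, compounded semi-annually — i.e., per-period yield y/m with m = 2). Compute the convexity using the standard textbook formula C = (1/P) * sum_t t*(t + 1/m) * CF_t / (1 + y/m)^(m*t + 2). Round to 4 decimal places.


Answer: Convexity = 8.9547

Derivation:
Coupon per period c = face * coupon_rate / m = 32.500000
Periods per year m = 2; per-period yield y/m = 0.028000
Number of cashflows N = 6
Cashflows (t years, CF_t, discount factor 1/(1+y/m)^(m*t), PV):
  t = 0.5000: CF_t = 32.500000, DF = 0.972763, PV = 31.614786
  t = 1.0000: CF_t = 32.500000, DF = 0.946267, PV = 30.753683
  t = 1.5000: CF_t = 32.500000, DF = 0.920493, PV = 29.916034
  t = 2.0000: CF_t = 32.500000, DF = 0.895422, PV = 29.101200
  t = 2.5000: CF_t = 32.500000, DF = 0.871033, PV = 28.308561
  t = 3.0000: CF_t = 1032.500000, DF = 0.847308, PV = 874.845520
Price P = sum_t PV_t = 1024.539784
Convexity numerator sum_t t*(t + 1/m) * CF_t / (1+y/m)^(m*t + 2):
  t = 0.5000: term = 14.958017
  t = 1.0000: term = 43.651800
  t = 1.5000: term = 84.925682
  t = 2.0000: term = 137.687552
  t = 2.5000: term = 200.905961
  t = 3.0000: term = 8692.294702
Convexity = (1/P) * sum = 9174.423713 / 1024.539784 = 8.954678


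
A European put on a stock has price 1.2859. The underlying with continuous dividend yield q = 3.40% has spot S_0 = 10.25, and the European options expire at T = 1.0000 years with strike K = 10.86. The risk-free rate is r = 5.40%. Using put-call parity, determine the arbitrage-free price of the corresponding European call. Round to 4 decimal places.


Put-call parity: C - P = S_0 * exp(-qT) - K * exp(-rT).
S_0 * exp(-qT) = 10.2500 * 0.96657150 = 9.90735792
K * exp(-rT) = 10.8600 * 0.94743211 = 10.28911268
C = P + S*exp(-qT) - K*exp(-rT)
C = 1.2859 + 9.90735792 - 10.28911268 = 0.9041

Answer: Call price = 0.9041


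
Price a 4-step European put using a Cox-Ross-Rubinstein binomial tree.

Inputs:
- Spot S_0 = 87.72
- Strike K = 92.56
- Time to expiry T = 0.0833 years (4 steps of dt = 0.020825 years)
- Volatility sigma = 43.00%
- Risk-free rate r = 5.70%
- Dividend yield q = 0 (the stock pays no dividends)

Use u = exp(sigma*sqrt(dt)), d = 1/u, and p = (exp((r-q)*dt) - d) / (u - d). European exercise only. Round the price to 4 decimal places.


dt = T/N = 0.020825
u = exp(sigma*sqrt(dt)) = 1.064018; d = 1/u = 0.939833
p = (exp((r-q)*dt) - d) / (u - d) = 0.494056
Discount per step: exp(-r*dt) = 0.998814
Stock lattice S(k, i) with i counting down-moves:
  k=0: S(0,0) = 87.7200
  k=1: S(1,0) = 93.3357; S(1,1) = 82.4422
  k=2: S(2,0) = 99.3109; S(2,1) = 87.7200; S(2,2) = 77.4819
  k=3: S(3,0) = 105.6686; S(3,1) = 93.3357; S(3,2) = 82.4422; S(3,3) = 72.8201
  k=4: S(4,0) = 112.4334; S(4,1) = 99.3109; S(4,2) = 87.7200; S(4,3) = 77.4819; S(4,4) = 68.4387
Terminal payoffs V(N, i) = max(K - S_T, 0):
  V(4,0) = 0.000000; V(4,1) = 0.000000; V(4,2) = 4.840000; V(4,3) = 15.078094; V(4,4) = 24.121265
Backward induction: V(k, i) = exp(-r*dt) * [p * V(k+1, i) + (1-p) * V(k+1, i+1)].
  V(3,0) = exp(-r*dt) * [p*0.000000 + (1-p)*0.000000] = 0.000000
  V(3,1) = exp(-r*dt) * [p*0.000000 + (1-p)*4.840000] = 2.445864
  V(3,2) = exp(-r*dt) * [p*4.840000 + (1-p)*15.078094] = 10.008015
  V(3,3) = exp(-r*dt) * [p*15.078094 + (1-p)*24.121265] = 19.630117
  V(2,0) = exp(-r*dt) * [p*0.000000 + (1-p)*2.445864] = 1.236002
  V(2,1) = exp(-r*dt) * [p*2.445864 + (1-p)*10.008015] = 6.264449
  V(2,2) = exp(-r*dt) * [p*10.008015 + (1-p)*19.630117] = 14.858612
  V(1,0) = exp(-r*dt) * [p*1.236002 + (1-p)*6.264449] = 3.775630
  V(1,1) = exp(-r*dt) * [p*6.264449 + (1-p)*14.858612] = 10.600024
  V(0,0) = exp(-r*dt) * [p*3.775630 + (1-p)*10.600024] = 7.219817

Answer: Price = V(0,0) = 7.2198


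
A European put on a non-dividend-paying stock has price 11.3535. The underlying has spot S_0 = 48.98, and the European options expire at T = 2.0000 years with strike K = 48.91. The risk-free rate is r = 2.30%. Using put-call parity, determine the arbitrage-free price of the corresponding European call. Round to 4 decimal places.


Answer: Call price = 13.6224

Derivation:
Put-call parity: C - P = S_0 * exp(-qT) - K * exp(-rT).
S_0 * exp(-qT) = 48.9800 * 1.00000000 = 48.98000000
K * exp(-rT) = 48.9100 * 0.95504196 = 46.71110237
C = P + S*exp(-qT) - K*exp(-rT)
C = 11.3535 + 48.98000000 - 46.71110237 = 13.6224


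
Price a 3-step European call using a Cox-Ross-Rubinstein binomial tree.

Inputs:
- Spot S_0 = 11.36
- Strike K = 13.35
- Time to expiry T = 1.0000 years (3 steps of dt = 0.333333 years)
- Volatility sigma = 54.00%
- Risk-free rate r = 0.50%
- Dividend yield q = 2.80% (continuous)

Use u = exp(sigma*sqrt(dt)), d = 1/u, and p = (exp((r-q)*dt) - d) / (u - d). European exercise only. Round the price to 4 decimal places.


Answer: Price = V(0,0) = 1.7169

Derivation:
dt = T/N = 0.333333
u = exp(sigma*sqrt(dt)) = 1.365839; d = 1/u = 0.732151
p = (exp((r-q)*dt) - d) / (u - d) = 0.410631
Discount per step: exp(-r*dt) = 0.998335
Stock lattice S(k, i) with i counting down-moves:
  k=0: S(0,0) = 11.3600
  k=1: S(1,0) = 15.5159; S(1,1) = 8.3172
  k=2: S(2,0) = 21.1923; S(2,1) = 11.3600; S(2,2) = 6.0895
  k=3: S(3,0) = 28.9452; S(3,1) = 15.5159; S(3,2) = 8.3172; S(3,3) = 4.4584
Terminal payoffs V(N, i) = max(S_T - K, 0):
  V(3,0) = 15.595242; V(3,1) = 2.165935; V(3,2) = 0.000000; V(3,3) = 0.000000
Backward induction: V(k, i) = exp(-r*dt) * [p * V(k+1, i) + (1-p) * V(k+1, i+1)].
  V(2,0) = exp(-r*dt) * [p*15.595242 + (1-p)*2.165935] = 7.667632
  V(2,1) = exp(-r*dt) * [p*2.165935 + (1-p)*0.000000] = 0.887918
  V(2,2) = exp(-r*dt) * [p*0.000000 + (1-p)*0.000000] = 0.000000
  V(1,0) = exp(-r*dt) * [p*7.667632 + (1-p)*0.887918] = 3.665762
  V(1,1) = exp(-r*dt) * [p*0.887918 + (1-p)*0.000000] = 0.363999
  V(0,0) = exp(-r*dt) * [p*3.665762 + (1-p)*0.363999] = 1.716941


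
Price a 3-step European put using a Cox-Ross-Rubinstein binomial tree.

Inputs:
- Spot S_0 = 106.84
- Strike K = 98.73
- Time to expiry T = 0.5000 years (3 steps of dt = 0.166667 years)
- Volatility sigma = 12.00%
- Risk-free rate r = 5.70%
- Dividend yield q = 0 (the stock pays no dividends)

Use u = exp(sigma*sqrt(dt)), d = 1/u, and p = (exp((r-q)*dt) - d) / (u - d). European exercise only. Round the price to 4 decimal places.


Answer: Price = V(0,0) = 0.4506

Derivation:
dt = T/N = 0.166667
u = exp(sigma*sqrt(dt)) = 1.050210; d = 1/u = 0.952191
p = (exp((r-q)*dt) - d) / (u - d) = 0.585137
Discount per step: exp(-r*dt) = 0.990545
Stock lattice S(k, i) with i counting down-moves:
  k=0: S(0,0) = 106.8400
  k=1: S(1,0) = 112.2044; S(1,1) = 101.7321
  k=2: S(2,0) = 117.8381; S(2,1) = 106.8400; S(2,2) = 96.8683
  k=3: S(3,0) = 123.7547; S(3,1) = 112.2044; S(3,2) = 101.7321; S(3,3) = 92.2372
Terminal payoffs V(N, i) = max(K - S_T, 0):
  V(3,0) = 0.000000; V(3,1) = 0.000000; V(3,2) = 0.000000; V(3,3) = 6.492848
Backward induction: V(k, i) = exp(-r*dt) * [p * V(k+1, i) + (1-p) * V(k+1, i+1)].
  V(2,0) = exp(-r*dt) * [p*0.000000 + (1-p)*0.000000] = 0.000000
  V(2,1) = exp(-r*dt) * [p*0.000000 + (1-p)*0.000000] = 0.000000
  V(2,2) = exp(-r*dt) * [p*0.000000 + (1-p)*6.492848] = 2.668174
  V(1,0) = exp(-r*dt) * [p*0.000000 + (1-p)*0.000000] = 0.000000
  V(1,1) = exp(-r*dt) * [p*0.000000 + (1-p)*2.668174] = 1.096460
  V(0,0) = exp(-r*dt) * [p*0.000000 + (1-p)*1.096460] = 0.450580


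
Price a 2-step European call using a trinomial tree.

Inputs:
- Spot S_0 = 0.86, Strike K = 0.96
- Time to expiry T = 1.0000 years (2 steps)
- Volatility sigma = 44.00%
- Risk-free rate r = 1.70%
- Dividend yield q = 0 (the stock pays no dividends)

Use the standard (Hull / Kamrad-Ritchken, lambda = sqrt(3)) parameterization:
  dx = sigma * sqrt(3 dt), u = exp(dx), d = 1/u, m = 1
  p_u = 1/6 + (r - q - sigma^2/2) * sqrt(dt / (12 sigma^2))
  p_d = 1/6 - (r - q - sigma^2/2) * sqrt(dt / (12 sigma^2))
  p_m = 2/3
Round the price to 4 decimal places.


dt = T/N = 0.500000; dx = sigma*sqrt(3*dt) = 0.538888
u = exp(dx) = 1.714099; d = 1/u = 0.583397
p_u = 0.129646, p_m = 0.666667, p_d = 0.203687
Discount per step: exp(-r*dt) = 0.991536
Stock lattice S(k, j) with j the centered position index:
  k=0: S(0,+0) = 0.8600
  k=1: S(1,-1) = 0.5017; S(1,+0) = 0.8600; S(1,+1) = 1.4741
  k=2: S(2,-2) = 0.2927; S(2,-1) = 0.5017; S(2,+0) = 0.8600; S(2,+1) = 1.4741; S(2,+2) = 2.5268
Terminal payoffs V(N, j) = max(S_T - K, 0):
  V(2,-2) = 0.000000; V(2,-1) = 0.000000; V(2,+0) = 0.000000; V(2,+1) = 0.514125; V(2,+2) = 1.566797
Backward induction: V(k, j) = exp(-r*dt) * [p_u * V(k+1, j+1) + p_m * V(k+1, j) + p_d * V(k+1, j-1)]
  V(1,-1) = exp(-r*dt) * [p_u*0.000000 + p_m*0.000000 + p_d*0.000000] = 0.000000
  V(1,+0) = exp(-r*dt) * [p_u*0.514125 + p_m*0.000000 + p_d*0.000000] = 0.066090
  V(1,+1) = exp(-r*dt) * [p_u*1.566797 + p_m*0.514125 + p_d*0.000000] = 0.541259
  V(0,+0) = exp(-r*dt) * [p_u*0.541259 + p_m*0.066090 + p_d*0.000000] = 0.113265

Answer: Price = V(0,0) = 0.1133


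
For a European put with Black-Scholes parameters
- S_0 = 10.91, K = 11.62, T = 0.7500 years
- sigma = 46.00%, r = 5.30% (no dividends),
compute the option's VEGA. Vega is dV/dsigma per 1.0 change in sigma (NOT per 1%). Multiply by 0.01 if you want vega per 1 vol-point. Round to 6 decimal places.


d1 = 0.1407028924; d2 = -0.2576687934
phi(d1) = 0.3950127701; exp(-qT) = 1.0000000000; exp(-rT) = 0.9610296665
Vega = S * exp(-qT) * phi(d1) * sqrt(T) = 10.9100 * 1.0000000000 * 0.3950127701 * 0.8660254038 = 3.732214

Answer: Vega = 3.732214


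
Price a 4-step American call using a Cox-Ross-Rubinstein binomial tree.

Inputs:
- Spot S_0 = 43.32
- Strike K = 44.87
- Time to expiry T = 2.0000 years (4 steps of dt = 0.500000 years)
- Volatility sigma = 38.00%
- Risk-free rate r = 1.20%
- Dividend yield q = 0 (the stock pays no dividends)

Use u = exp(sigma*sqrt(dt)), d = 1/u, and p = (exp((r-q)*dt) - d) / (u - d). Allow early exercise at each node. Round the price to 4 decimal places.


dt = T/N = 0.500000
u = exp(sigma*sqrt(dt)) = 1.308263; d = 1/u = 0.764372
p = (exp((r-q)*dt) - d) / (u - d) = 0.444291
Discount per step: exp(-r*dt) = 0.994018
Stock lattice S(k, i) with i counting down-moves:
  k=0: S(0,0) = 43.3200
  k=1: S(1,0) = 56.6740; S(1,1) = 33.1126
  k=2: S(2,0) = 74.1445; S(2,1) = 43.3200; S(2,2) = 25.3103
  k=3: S(3,0) = 97.0005; S(3,1) = 56.6740; S(3,2) = 33.1126; S(3,3) = 19.3465
  k=4: S(4,0) = 126.9022; S(4,1) = 74.1445; S(4,2) = 43.3200; S(4,3) = 25.3103; S(4,4) = 14.7879
Terminal payoffs V(N, i) = max(S_T - K, 0):
  V(4,0) = 82.032202; V(4,1) = 29.274477; V(4,2) = 0.000000; V(4,3) = 0.000000; V(4,4) = 0.000000
Backward induction: V(k, i) = exp(-r*dt) * [p * V(k+1, i) + (1-p) * V(k+1, i+1)]; then take max(V_cont, immediate exercise) for American.
  V(3,0) = exp(-r*dt) * [p*82.032202 + (1-p)*29.274477] = 52.398916; exercise = 52.130502; V(3,0) = max -> 52.398916
  V(3,1) = exp(-r*dt) * [p*29.274477 + (1-p)*0.000000] = 12.928579; exercise = 11.803969; V(3,1) = max -> 12.928579
  V(3,2) = exp(-r*dt) * [p*0.000000 + (1-p)*0.000000] = 0.000000; exercise = 0.000000; V(3,2) = max -> 0.000000
  V(3,3) = exp(-r*dt) * [p*0.000000 + (1-p)*0.000000] = 0.000000; exercise = 0.000000; V(3,3) = max -> 0.000000
  V(2,0) = exp(-r*dt) * [p*52.398916 + (1-p)*12.928579] = 30.282649; exercise = 29.274477; V(2,0) = max -> 30.282649
  V(2,1) = exp(-r*dt) * [p*12.928579 + (1-p)*0.000000] = 5.709689; exercise = 0.000000; V(2,1) = max -> 5.709689
  V(2,2) = exp(-r*dt) * [p*0.000000 + (1-p)*0.000000] = 0.000000; exercise = 0.000000; V(2,2) = max -> 0.000000
  V(1,0) = exp(-r*dt) * [p*30.282649 + (1-p)*5.709689] = 16.527767; exercise = 11.803969; V(1,0) = max -> 16.527767
  V(1,1) = exp(-r*dt) * [p*5.709689 + (1-p)*0.000000] = 2.521588; exercise = 0.000000; V(1,1) = max -> 2.521588
  V(0,0) = exp(-r*dt) * [p*16.527767 + (1-p)*2.521588] = 8.692097; exercise = 0.000000; V(0,0) = max -> 8.692097

Answer: Price = V(0,0) = 8.6921


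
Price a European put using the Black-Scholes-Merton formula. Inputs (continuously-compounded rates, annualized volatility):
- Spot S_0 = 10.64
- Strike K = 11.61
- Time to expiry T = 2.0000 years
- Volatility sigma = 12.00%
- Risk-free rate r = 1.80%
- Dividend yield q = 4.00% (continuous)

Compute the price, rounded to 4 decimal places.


d1 = (ln(S/K) + (r - q + 0.5*sigma^2) * T) / (sigma * sqrt(T)) = -0.68852350
d2 = d1 - sigma * sqrt(T) = -0.85822912
exp(-rT) = 0.96464029; exp(-qT) = 0.92311635
P = K * exp(-rT) * N(-d2) - S_0 * exp(-qT) * N(-d1)
N(-d1) = 0.75443841; N(-d2) = 0.80461702
P = 11.6100 * 0.96464029 * 0.80461702 - 10.6400 * 0.92311635 * 0.75443841 = 1.6012

Answer: Price = 1.6012


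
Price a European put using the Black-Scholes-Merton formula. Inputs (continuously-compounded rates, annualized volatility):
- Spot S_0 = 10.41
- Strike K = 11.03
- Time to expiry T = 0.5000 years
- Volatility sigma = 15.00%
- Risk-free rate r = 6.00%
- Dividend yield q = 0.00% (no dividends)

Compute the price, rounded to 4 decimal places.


Answer: Price = 0.6088

Derivation:
d1 = (ln(S/K) + (r - q + 0.5*sigma^2) * T) / (sigma * sqrt(T)) = -0.20955770
d2 = d1 - sigma * sqrt(T) = -0.31562372
exp(-rT) = 0.97044553; exp(-qT) = 1.00000000
P = K * exp(-rT) * N(-d2) - S_0 * exp(-qT) * N(-d1)
N(-d1) = 0.58299355; N(-d2) = 0.62385593
P = 11.0300 * 0.97044553 * 0.62385593 - 10.4100 * 1.00000000 * 0.58299355 = 0.6088


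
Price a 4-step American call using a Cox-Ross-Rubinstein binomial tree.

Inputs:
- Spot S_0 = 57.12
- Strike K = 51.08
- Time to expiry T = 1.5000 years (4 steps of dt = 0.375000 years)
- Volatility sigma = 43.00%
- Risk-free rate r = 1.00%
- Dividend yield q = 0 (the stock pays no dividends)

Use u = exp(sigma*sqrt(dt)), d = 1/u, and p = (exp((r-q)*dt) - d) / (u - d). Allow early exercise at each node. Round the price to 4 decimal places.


Answer: Price = V(0,0) = 15.0400

Derivation:
dt = T/N = 0.375000
u = exp(sigma*sqrt(dt)) = 1.301243; d = 1/u = 0.768496
p = (exp((r-q)*dt) - d) / (u - d) = 0.441600
Discount per step: exp(-r*dt) = 0.996257
Stock lattice S(k, i) with i counting down-moves:
  k=0: S(0,0) = 57.1200
  k=1: S(1,0) = 74.3270; S(1,1) = 43.8965
  k=2: S(2,0) = 96.7175; S(2,1) = 57.1200; S(2,2) = 33.7343
  k=3: S(3,0) = 125.8530; S(3,1) = 74.3270; S(3,2) = 43.8965; S(3,3) = 25.9246
  k=4: S(4,0) = 163.7654; S(4,1) = 96.7175; S(4,2) = 57.1200; S(4,3) = 33.7343; S(4,4) = 19.9230
Terminal payoffs V(N, i) = max(S_T - K, 0):
  V(4,0) = 112.685399; V(4,1) = 45.637525; V(4,2) = 6.040000; V(4,3) = 0.000000; V(4,4) = 0.000000
Backward induction: V(k, i) = exp(-r*dt) * [p * V(k+1, i) + (1-p) * V(k+1, i+1)]; then take max(V_cont, immediate exercise) for American.
  V(3,0) = exp(-r*dt) * [p*112.685399 + (1-p)*45.637525] = 74.964217; exercise = 74.773025; V(3,0) = max -> 74.964217
  V(3,1) = exp(-r*dt) * [p*45.637525 + (1-p)*6.040000] = 23.438205; exercise = 23.247014; V(3,1) = max -> 23.438205
  V(3,2) = exp(-r*dt) * [p*6.040000 + (1-p)*0.000000] = 2.657280; exercise = 0.000000; V(3,2) = max -> 2.657280
  V(3,3) = exp(-r*dt) * [p*0.000000 + (1-p)*0.000000] = 0.000000; exercise = 0.000000; V(3,3) = max -> 0.000000
  V(2,0) = exp(-r*dt) * [p*74.964217 + (1-p)*23.438205] = 46.019192; exercise = 45.637525; V(2,0) = max -> 46.019192
  V(2,1) = exp(-r*dt) * [p*23.438205 + (1-p)*2.657280] = 11.789840; exercise = 6.040000; V(2,1) = max -> 11.789840
  V(2,2) = exp(-r*dt) * [p*2.657280 + (1-p)*0.000000] = 1.169062; exercise = 0.000000; V(2,2) = max -> 1.169062
  V(1,0) = exp(-r*dt) * [p*46.019192 + (1-p)*11.789840] = 26.804812; exercise = 23.247014; V(1,0) = max -> 26.804812
  V(1,1) = exp(-r*dt) * [p*11.789840 + (1-p)*1.169062] = 5.837266; exercise = 0.000000; V(1,1) = max -> 5.837266
  V(0,0) = exp(-r*dt) * [p*26.804812 + (1-p)*5.837266] = 15.040027; exercise = 6.040000; V(0,0) = max -> 15.040027


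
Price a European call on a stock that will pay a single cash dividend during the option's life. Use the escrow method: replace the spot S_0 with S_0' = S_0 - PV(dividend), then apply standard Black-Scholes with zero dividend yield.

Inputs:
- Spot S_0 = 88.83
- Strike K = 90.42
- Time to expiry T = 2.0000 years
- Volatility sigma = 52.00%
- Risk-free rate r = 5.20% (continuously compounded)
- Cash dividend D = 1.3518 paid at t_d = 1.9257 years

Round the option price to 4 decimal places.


Answer: Price = 27.4281

Derivation:
PV(D) = D * exp(-r * t_d) = 1.3518 * 0.90471401 = 1.22299239
S_0' = S_0 - PV(D) = 88.8300 - 1.22299239 = 87.60700761
d1 = (ln(S_0'/K) + (r + sigma^2/2)*T) / (sigma*sqrt(T)) = 0.46614044
d2 = d1 - sigma*sqrt(T) = -0.26925061
exp(-rT) = 0.90122530
N(d1) = 0.67944251; N(d2) = 0.39386842
C = S_0' * N(d1) - K * exp(-rT) * N(d2) = 87.60700761 * 0.67944251 - 90.4200 * 0.90122530 * 0.39386842 = 27.4281


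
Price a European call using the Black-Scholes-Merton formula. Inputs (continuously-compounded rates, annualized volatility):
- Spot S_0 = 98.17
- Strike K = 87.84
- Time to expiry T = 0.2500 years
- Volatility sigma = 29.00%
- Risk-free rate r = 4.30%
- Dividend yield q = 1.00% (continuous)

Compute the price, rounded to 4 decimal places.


d1 = (ln(S/K) + (r - q + 0.5*sigma^2) * T) / (sigma * sqrt(T)) = 0.89618063
d2 = d1 - sigma * sqrt(T) = 0.75118063
exp(-rT) = 0.98930757; exp(-qT) = 0.99750312
C = S_0 * exp(-qT) * N(d1) - K * exp(-rT) * N(d2)
N(d1) = 0.81492185; N(d2) = 0.77372802
C = 98.1700 * 0.99750312 * 0.81492185 - 87.8400 * 0.98930757 * 0.77372802 = 12.5636

Answer: Price = 12.5636


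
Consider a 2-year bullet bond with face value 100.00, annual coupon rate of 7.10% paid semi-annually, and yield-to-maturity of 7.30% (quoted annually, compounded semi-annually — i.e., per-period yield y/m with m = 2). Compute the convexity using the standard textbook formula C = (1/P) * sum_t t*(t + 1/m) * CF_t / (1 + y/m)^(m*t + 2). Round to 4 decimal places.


Coupon per period c = face * coupon_rate / m = 3.550000
Periods per year m = 2; per-period yield y/m = 0.036500
Number of cashflows N = 4
Cashflows (t years, CF_t, discount factor 1/(1+y/m)^(m*t), PV):
  t = 0.5000: CF_t = 3.550000, DF = 0.964785, PV = 3.424988
  t = 1.0000: CF_t = 3.550000, DF = 0.930811, PV = 3.304378
  t = 1.5000: CF_t = 3.550000, DF = 0.898033, PV = 3.188016
  t = 2.0000: CF_t = 103.550000, DF = 0.866409, PV = 89.716615
Price P = sum_t PV_t = 99.633996
Convexity numerator sum_t t*(t + 1/m) * CF_t / (1+y/m)^(m*t + 2):
  t = 0.5000: term = 1.594008
  t = 1.0000: term = 4.613626
  t = 1.5000: term = 8.902317
  t = 2.0000: term = 417.545944
Convexity = (1/P) * sum = 432.655895 / 99.633996 = 4.342452

Answer: Convexity = 4.3425


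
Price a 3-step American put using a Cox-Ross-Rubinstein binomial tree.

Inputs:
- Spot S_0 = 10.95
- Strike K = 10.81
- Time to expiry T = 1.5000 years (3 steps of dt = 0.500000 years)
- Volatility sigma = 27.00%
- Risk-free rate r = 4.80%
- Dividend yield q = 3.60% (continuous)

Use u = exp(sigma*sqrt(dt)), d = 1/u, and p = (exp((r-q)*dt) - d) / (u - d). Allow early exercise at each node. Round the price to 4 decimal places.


Answer: Price = V(0,0) = 1.3341

Derivation:
dt = T/N = 0.500000
u = exp(sigma*sqrt(dt)) = 1.210361; d = 1/u = 0.826200
p = (exp((r-q)*dt) - d) / (u - d) = 0.468080
Discount per step: exp(-r*dt) = 0.976286
Stock lattice S(k, i) with i counting down-moves:
  k=0: S(0,0) = 10.9500
  k=1: S(1,0) = 13.2535; S(1,1) = 9.0469
  k=2: S(2,0) = 16.0415; S(2,1) = 10.9500; S(2,2) = 7.4745
  k=3: S(3,0) = 19.4160; S(3,1) = 13.2535; S(3,2) = 9.0469; S(3,3) = 6.1755
Terminal payoffs V(N, i) = max(K - S_T, 0):
  V(3,0) = 0.000000; V(3,1) = 0.000000; V(3,2) = 1.763114; V(3,3) = 4.634543
Backward induction: V(k, i) = exp(-r*dt) * [p * V(k+1, i) + (1-p) * V(k+1, i+1)]; then take max(V_cont, immediate exercise) for American.
  V(2,0) = exp(-r*dt) * [p*0.000000 + (1-p)*0.000000] = 0.000000; exercise = 0.000000; V(2,0) = max -> 0.000000
  V(2,1) = exp(-r*dt) * [p*0.000000 + (1-p)*1.763114] = 0.915595; exercise = 0.000000; V(2,1) = max -> 0.915595
  V(2,2) = exp(-r*dt) * [p*1.763114 + (1-p)*4.634543] = 3.212452; exercise = 3.335466; V(2,2) = max -> 3.335466
  V(1,0) = exp(-r*dt) * [p*0.000000 + (1-p)*0.915595] = 0.475474; exercise = 0.000000; V(1,0) = max -> 0.475474
  V(1,1) = exp(-r*dt) * [p*0.915595 + (1-p)*3.335466] = 2.150535; exercise = 1.763114; V(1,1) = max -> 2.150535
  V(0,0) = exp(-r*dt) * [p*0.475474 + (1-p)*2.150535] = 1.334067; exercise = 0.000000; V(0,0) = max -> 1.334067


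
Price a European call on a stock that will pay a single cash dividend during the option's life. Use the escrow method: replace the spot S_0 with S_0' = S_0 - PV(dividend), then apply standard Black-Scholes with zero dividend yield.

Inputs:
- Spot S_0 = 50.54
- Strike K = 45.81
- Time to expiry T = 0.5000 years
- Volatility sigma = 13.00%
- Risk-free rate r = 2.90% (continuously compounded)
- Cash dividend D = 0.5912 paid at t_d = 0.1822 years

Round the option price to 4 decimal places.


PV(D) = D * exp(-r * t_d) = 0.5912 * 0.99473013 = 0.58808446
S_0' = S_0 - PV(D) = 50.5400 - 0.58808446 = 49.95191554
d1 = (ln(S_0'/K) + (r + sigma^2/2)*T) / (sigma*sqrt(T)) = 1.14533290
d2 = d1 - sigma*sqrt(T) = 1.05340902
exp(-rT) = 0.98560462
N(d1) = 0.87396436; N(d2) = 0.85392321
C = S_0' * N(d1) - K * exp(-rT) * N(d2) = 49.95191554 * 0.87396436 - 45.8100 * 0.98560462 * 0.85392321 = 5.1011

Answer: Price = 5.1011


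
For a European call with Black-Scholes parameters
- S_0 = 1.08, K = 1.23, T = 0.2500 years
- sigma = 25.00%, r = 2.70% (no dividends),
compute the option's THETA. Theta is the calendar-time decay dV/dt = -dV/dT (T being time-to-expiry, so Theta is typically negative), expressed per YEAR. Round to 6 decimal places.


Answer: Theta = -0.075145

Derivation:
d1 = -0.9239250260; d2 = -1.0489250260
phi(d1) = 0.2603424862; exp(-qT) = 1.0000000000; exp(-rT) = 0.9932727301
Theta = -S*exp(-qT)*phi(d1)*sigma/(2*sqrt(T)) - r*K*exp(-rT)*N(d2) + q*S*exp(-qT)*N(d1)
N(d1) = 0.1777626761; N(d2) = 0.1471063132; sqrt(T) = 0.5000000000
Term 1 = -1.0800 * 1.0000000000 * 0.2603424862 * 0.2500 / (2 * 0.5000000000) = -0.0702924713
Term 2 = -0.0270 * 1.2300 * 0.9932727301 * 0.1471063132 = -0.0048525353
Term 3 = 0 (no dividend yield, q = 0)
Theta = -0.0702924713 + (-0.0048525353) + (0.0000000000) = -0.075145


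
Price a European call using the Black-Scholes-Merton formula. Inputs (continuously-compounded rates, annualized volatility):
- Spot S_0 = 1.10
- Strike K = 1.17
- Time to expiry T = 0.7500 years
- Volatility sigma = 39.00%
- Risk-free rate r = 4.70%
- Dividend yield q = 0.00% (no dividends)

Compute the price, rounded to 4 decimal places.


d1 = (ln(S/K) + (r - q + 0.5*sigma^2) * T) / (sigma * sqrt(T)) = 0.09058161
d2 = d1 - sigma * sqrt(T) = -0.24716830
exp(-rT) = 0.96536405; exp(-qT) = 1.00000000
C = S_0 * exp(-qT) * N(d1) - K * exp(-rT) * N(d2)
N(d1) = 0.53608748; N(d2) = 0.40238899
C = 1.1000 * 1.00000000 * 0.53608748 - 1.1700 * 0.96536405 * 0.40238899 = 0.1352

Answer: Price = 0.1352


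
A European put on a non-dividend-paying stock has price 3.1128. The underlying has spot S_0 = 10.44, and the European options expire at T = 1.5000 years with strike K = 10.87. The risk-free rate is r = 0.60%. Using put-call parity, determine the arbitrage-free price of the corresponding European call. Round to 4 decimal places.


Put-call parity: C - P = S_0 * exp(-qT) - K * exp(-rT).
S_0 * exp(-qT) = 10.4400 * 1.00000000 = 10.44000000
K * exp(-rT) = 10.8700 * 0.99104038 = 10.77260892
C = P + S*exp(-qT) - K*exp(-rT)
C = 3.1128 + 10.44000000 - 10.77260892 = 2.7802

Answer: Call price = 2.7802


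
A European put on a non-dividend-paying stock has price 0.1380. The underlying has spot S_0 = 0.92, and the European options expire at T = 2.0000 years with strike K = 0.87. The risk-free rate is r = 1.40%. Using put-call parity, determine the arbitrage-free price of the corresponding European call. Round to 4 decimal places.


Answer: Call price = 0.2120

Derivation:
Put-call parity: C - P = S_0 * exp(-qT) - K * exp(-rT).
S_0 * exp(-qT) = 0.9200 * 1.00000000 = 0.92000000
K * exp(-rT) = 0.8700 * 0.97238837 = 0.84597788
C = P + S*exp(-qT) - K*exp(-rT)
C = 0.1380 + 0.92000000 - 0.84597788 = 0.2120


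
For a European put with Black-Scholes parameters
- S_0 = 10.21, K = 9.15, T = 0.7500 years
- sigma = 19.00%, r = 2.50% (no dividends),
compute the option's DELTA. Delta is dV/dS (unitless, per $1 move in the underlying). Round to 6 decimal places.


Answer: Delta = -0.194237

Derivation:
d1 = 0.8623865953; d2 = 0.6978417686
phi(d1) = 0.2750523452; exp(-qT) = 1.0000000000; exp(-rT) = 0.9814246877
N(-d1) = 0.1942374072
Delta = -exp(-qT) * N(-d1) = -1.0000000000 * 0.1942374072 = -0.194237


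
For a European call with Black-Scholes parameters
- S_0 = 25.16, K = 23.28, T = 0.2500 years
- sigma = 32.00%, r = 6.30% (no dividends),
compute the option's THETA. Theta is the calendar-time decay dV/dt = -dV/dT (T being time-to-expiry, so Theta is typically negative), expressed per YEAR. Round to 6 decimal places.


Answer: Theta = -3.577037

Derivation:
d1 = 0.6638175561; d2 = 0.5038175561
phi(d1) = 0.3200540449; exp(-qT) = 1.0000000000; exp(-rT) = 0.9843733826
Theta = -S*exp(-qT)*phi(d1)*sigma/(2*sqrt(T)) - r*K*exp(-rT)*N(d2) + q*S*exp(-qT)*N(d1)
N(d1) = 0.7465964561; N(d2) = 0.6928052052; sqrt(T) = 0.5000000000
Term 1 = -25.1600 * 1.0000000000 * 0.3200540449 * 0.3200 / (2 * 0.5000000000) = -2.5768191263
Term 2 = -0.0630 * 23.2800 * 0.9843733826 * 0.6928052052 = -1.0002176854
Term 3 = 0 (no dividend yield, q = 0)
Theta = -2.5768191263 + (-1.0002176854) + (0.0000000000) = -3.577037


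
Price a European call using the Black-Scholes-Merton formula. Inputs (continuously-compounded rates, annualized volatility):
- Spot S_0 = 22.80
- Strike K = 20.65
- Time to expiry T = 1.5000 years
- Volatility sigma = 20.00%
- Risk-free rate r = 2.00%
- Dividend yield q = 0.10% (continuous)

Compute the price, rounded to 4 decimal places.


Answer: Price = 3.7241

Derivation:
d1 = (ln(S/K) + (r - q + 0.5*sigma^2) * T) / (sigma * sqrt(T)) = 0.64317565
d2 = d1 - sigma * sqrt(T) = 0.39822668
exp(-rT) = 0.97044553; exp(-qT) = 0.99850112
C = S_0 * exp(-qT) * N(d1) - K * exp(-rT) * N(d2)
N(d1) = 0.73994494; N(d2) = 0.65476845
C = 22.8000 * 0.99850112 * 0.73994494 - 20.6500 * 0.97044553 * 0.65476845 = 3.7241


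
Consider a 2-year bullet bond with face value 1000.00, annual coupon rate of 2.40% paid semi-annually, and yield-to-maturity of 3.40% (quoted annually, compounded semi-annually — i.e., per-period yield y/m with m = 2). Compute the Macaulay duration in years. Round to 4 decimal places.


Coupon per period c = face * coupon_rate / m = 12.000000
Periods per year m = 2; per-period yield y/m = 0.017000
Number of cashflows N = 4
Cashflows (t years, CF_t, discount factor 1/(1+y/m)^(m*t), PV):
  t = 0.5000: CF_t = 12.000000, DF = 0.983284, PV = 11.799410
  t = 1.0000: CF_t = 12.000000, DF = 0.966848, PV = 11.602173
  t = 1.5000: CF_t = 12.000000, DF = 0.950686, PV = 11.408233
  t = 2.0000: CF_t = 1012.000000, DF = 0.934795, PV = 946.012121
Price P = sum_t PV_t = 980.821937
Macaulay numerator sum_t t * PV_t:
  t * PV_t at t = 0.5000: 5.899705
  t * PV_t at t = 1.0000: 11.602173
  t * PV_t at t = 1.5000: 17.112350
  t * PV_t at t = 2.0000: 1892.024241
Macaulay duration D = (sum_t t * PV_t) / P = 1926.638469 / 980.821937 = 1.964310

Answer: Macaulay duration = 1.9643 years


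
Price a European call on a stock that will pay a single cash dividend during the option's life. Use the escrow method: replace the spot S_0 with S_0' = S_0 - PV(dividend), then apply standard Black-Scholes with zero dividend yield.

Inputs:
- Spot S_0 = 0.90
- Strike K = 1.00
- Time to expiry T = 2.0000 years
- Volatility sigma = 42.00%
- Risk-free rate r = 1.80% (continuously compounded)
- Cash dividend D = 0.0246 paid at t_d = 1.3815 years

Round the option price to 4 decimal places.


Answer: Price = 0.1733

Derivation:
PV(D) = D * exp(-r * t_d) = 0.0246 * 0.97543964 = 0.02399582
S_0' = S_0 - PV(D) = 0.9000 - 0.02399582 = 0.87600418
d1 = (ln(S_0'/K) + (r + sigma^2/2)*T) / (sigma*sqrt(T)) = 0.13471325
d2 = d1 - sigma*sqrt(T) = -0.45925644
exp(-rT) = 0.96464029
N(d1) = 0.55358070; N(d2) = 0.32302501
C = S_0' * N(d1) - K * exp(-rT) * N(d2) = 0.87600418 * 0.55358070 - 1.0000 * 0.96464029 * 0.32302501 = 0.1733


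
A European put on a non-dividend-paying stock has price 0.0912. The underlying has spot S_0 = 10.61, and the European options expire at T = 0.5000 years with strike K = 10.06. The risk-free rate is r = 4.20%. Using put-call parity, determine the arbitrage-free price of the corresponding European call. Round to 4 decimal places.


Put-call parity: C - P = S_0 * exp(-qT) - K * exp(-rT).
S_0 * exp(-qT) = 10.6100 * 1.00000000 = 10.61000000
K * exp(-rT) = 10.0600 * 0.97921896 = 9.85094278
C = P + S*exp(-qT) - K*exp(-rT)
C = 0.0912 + 10.61000000 - 9.85094278 = 0.8503

Answer: Call price = 0.8503


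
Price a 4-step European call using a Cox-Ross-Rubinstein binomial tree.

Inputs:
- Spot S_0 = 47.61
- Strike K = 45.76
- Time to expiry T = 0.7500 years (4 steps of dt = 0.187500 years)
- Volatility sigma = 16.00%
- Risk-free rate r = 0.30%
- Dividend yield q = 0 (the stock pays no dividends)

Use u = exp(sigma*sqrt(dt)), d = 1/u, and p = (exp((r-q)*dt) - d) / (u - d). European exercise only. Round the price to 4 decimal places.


Answer: Price = V(0,0) = 3.7548

Derivation:
dt = T/N = 0.187500
u = exp(sigma*sqrt(dt)) = 1.071738; d = 1/u = 0.933063
p = (exp((r-q)*dt) - d) / (u - d) = 0.486744
Discount per step: exp(-r*dt) = 0.999438
Stock lattice S(k, i) with i counting down-moves:
  k=0: S(0,0) = 47.6100
  k=1: S(1,0) = 51.0255; S(1,1) = 44.4232
  k=2: S(2,0) = 54.6860; S(2,1) = 47.6100; S(2,2) = 41.4496
  k=3: S(3,0) = 58.6090; S(3,1) = 51.0255; S(3,2) = 44.4232; S(3,3) = 38.6751
  k=4: S(4,0) = 62.8136; S(4,1) = 54.6860; S(4,2) = 47.6100; S(4,3) = 41.4496; S(4,4) = 36.0864
Terminal payoffs V(N, i) = max(S_T - K, 0):
  V(4,0) = 17.053559; V(4,1) = 8.925954; V(4,2) = 1.850000; V(4,3) = 0.000000; V(4,4) = 0.000000
Backward induction: V(k, i) = exp(-r*dt) * [p * V(k+1, i) + (1-p) * V(k+1, i+1)].
  V(3,0) = exp(-r*dt) * [p*17.053559 + (1-p)*8.925954] = 12.874771
  V(3,1) = exp(-r*dt) * [p*8.925954 + (1-p)*1.850000] = 5.291199
  V(3,2) = exp(-r*dt) * [p*1.850000 + (1-p)*0.000000] = 0.899970
  V(3,3) = exp(-r*dt) * [p*0.000000 + (1-p)*0.000000] = 0.000000
  V(2,0) = exp(-r*dt) * [p*12.874771 + (1-p)*5.291199] = 8.977405
  V(2,1) = exp(-r*dt) * [p*5.291199 + (1-p)*0.899970] = 3.035666
  V(2,2) = exp(-r*dt) * [p*0.899970 + (1-p)*0.000000] = 0.437808
  V(1,0) = exp(-r*dt) * [p*8.977405 + (1-p)*3.035666] = 5.924437
  V(1,1) = exp(-r*dt) * [p*3.035666 + (1-p)*0.437808] = 1.701342
  V(0,0) = exp(-r*dt) * [p*5.924437 + (1-p)*1.701342] = 3.754795


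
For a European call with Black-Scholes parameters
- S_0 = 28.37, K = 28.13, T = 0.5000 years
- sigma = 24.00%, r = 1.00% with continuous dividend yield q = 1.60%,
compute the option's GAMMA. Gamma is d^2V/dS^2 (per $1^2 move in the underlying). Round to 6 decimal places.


Answer: Gamma = 0.081639

Derivation:
d1 = 0.1172361024; d2 = -0.0524695251
phi(d1) = 0.3962100872; exp(-qT) = 0.9920319148; exp(-rT) = 0.9950124792
Gamma = exp(-qT) * phi(d1) / (S * sigma * sqrt(T)) = 0.9920319148 * 0.3962100872 / (28.3700 * 0.2400 * 0.7071067812) = 0.081639


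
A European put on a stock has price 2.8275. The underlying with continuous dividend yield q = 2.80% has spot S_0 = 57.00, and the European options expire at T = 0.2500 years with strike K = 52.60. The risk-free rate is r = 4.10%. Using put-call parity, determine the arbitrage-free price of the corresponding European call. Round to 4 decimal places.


Answer: Call price = 7.3663

Derivation:
Put-call parity: C - P = S_0 * exp(-qT) - K * exp(-rT).
S_0 * exp(-qT) = 57.0000 * 0.99302444 = 56.60239325
K * exp(-rT) = 52.6000 * 0.98980235 = 52.06360373
C = P + S*exp(-qT) - K*exp(-rT)
C = 2.8275 + 56.60239325 - 52.06360373 = 7.3663


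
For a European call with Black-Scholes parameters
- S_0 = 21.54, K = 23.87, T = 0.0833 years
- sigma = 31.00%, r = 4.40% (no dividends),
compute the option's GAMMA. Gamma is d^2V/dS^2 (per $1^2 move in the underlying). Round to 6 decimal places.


Answer: Gamma = 0.117746

Derivation:
d1 = -1.0622725479; d2 = -1.1517439400
phi(d1) = 0.2269217542; exp(-qT) = 1.0000000000; exp(-rT) = 0.9963415086
Gamma = exp(-qT) * phi(d1) / (S * sigma * sqrt(T)) = 1.0000000000 * 0.2269217542 / (21.5400 * 0.3100 * 0.2886173938) = 0.117746


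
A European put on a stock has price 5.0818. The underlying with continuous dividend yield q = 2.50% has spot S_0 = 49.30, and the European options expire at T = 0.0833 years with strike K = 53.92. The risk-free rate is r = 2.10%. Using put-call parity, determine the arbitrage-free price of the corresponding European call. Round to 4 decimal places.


Answer: Call price = 0.4535

Derivation:
Put-call parity: C - P = S_0 * exp(-qT) - K * exp(-rT).
S_0 * exp(-qT) = 49.3000 * 0.99791967 = 49.19743958
K * exp(-rT) = 53.9200 * 0.99825223 = 53.82576019
C = P + S*exp(-qT) - K*exp(-rT)
C = 5.0818 + 49.19743958 - 53.82576019 = 0.4535


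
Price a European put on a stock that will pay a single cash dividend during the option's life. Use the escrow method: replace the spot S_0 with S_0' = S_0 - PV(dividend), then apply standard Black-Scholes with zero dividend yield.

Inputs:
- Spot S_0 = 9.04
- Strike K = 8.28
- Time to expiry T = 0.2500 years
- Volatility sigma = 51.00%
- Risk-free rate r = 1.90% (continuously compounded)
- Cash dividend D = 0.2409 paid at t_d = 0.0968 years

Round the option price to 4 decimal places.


PV(D) = D * exp(-r * t_d) = 0.2409 * 0.99816249 = 0.24045734
S_0' = S_0 - PV(D) = 9.0400 - 0.24045734 = 8.79954266
d1 = (ln(S_0'/K) + (r + sigma^2/2)*T) / (sigma*sqrt(T)) = 0.38478149
d2 = d1 - sigma*sqrt(T) = 0.12978149
exp(-rT) = 0.99526126
N(-d1) = 0.35019966; N(-d2) = 0.44836965
P = K * exp(-rT) * N(-d2) - S_0' * N(-d1) = 8.2800 * 0.99526126 * 0.44836965 - 8.79954266 * 0.35019966 = 0.6133

Answer: Price = 0.6133


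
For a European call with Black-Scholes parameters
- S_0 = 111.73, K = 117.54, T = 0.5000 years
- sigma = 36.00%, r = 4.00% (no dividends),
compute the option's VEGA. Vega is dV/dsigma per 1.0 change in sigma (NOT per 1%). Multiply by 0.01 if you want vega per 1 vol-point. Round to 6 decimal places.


Answer: Vega = 31.517743

Derivation:
d1 = 0.0067039434; d2 = -0.2478544979
phi(d1) = 0.3989333157; exp(-qT) = 1.0000000000; exp(-rT) = 0.9801986733
Vega = S * exp(-qT) * phi(d1) * sqrt(T) = 111.7300 * 1.0000000000 * 0.3989333157 * 0.7071067812 = 31.517743


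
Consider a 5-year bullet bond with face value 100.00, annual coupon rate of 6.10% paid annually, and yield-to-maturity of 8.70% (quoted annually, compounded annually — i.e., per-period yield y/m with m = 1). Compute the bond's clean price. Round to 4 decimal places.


Answer: Price = 89.8077

Derivation:
Coupon per period c = face * coupon_rate / m = 6.100000
Periods per year m = 1; per-period yield y/m = 0.087000
Number of cashflows N = 5
Cashflows (t years, CF_t, discount factor 1/(1+y/m)^(m*t), PV):
  t = 1.0000: CF_t = 6.100000, DF = 0.919963, PV = 5.611776
  t = 2.0000: CF_t = 6.100000, DF = 0.846332, PV = 5.162627
  t = 3.0000: CF_t = 6.100000, DF = 0.778595, PV = 4.749427
  t = 4.0000: CF_t = 6.100000, DF = 0.716278, PV = 4.369298
  t = 5.0000: CF_t = 106.100000, DF = 0.658950, PV = 69.914566
Price P = sum_t PV_t = 89.807693


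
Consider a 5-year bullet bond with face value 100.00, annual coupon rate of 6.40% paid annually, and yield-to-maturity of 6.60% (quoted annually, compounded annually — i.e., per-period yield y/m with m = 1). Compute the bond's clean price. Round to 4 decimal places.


Answer: Price = 99.1711

Derivation:
Coupon per period c = face * coupon_rate / m = 6.400000
Periods per year m = 1; per-period yield y/m = 0.066000
Number of cashflows N = 5
Cashflows (t years, CF_t, discount factor 1/(1+y/m)^(m*t), PV):
  t = 1.0000: CF_t = 6.400000, DF = 0.938086, PV = 6.003752
  t = 2.0000: CF_t = 6.400000, DF = 0.880006, PV = 5.632038
  t = 3.0000: CF_t = 6.400000, DF = 0.825521, PV = 5.283338
  t = 4.0000: CF_t = 6.400000, DF = 0.774410, PV = 4.956227
  t = 5.0000: CF_t = 106.400000, DF = 0.726464, PV = 77.295748
Price P = sum_t PV_t = 99.171102


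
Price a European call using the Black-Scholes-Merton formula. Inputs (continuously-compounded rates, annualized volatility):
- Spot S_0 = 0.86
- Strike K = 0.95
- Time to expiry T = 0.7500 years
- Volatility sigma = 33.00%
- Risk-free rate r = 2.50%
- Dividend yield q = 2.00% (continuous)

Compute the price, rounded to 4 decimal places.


d1 = (ln(S/K) + (r - q + 0.5*sigma^2) * T) / (sigma * sqrt(T)) = -0.19224748
d2 = d1 - sigma * sqrt(T) = -0.47803586
exp(-rT) = 0.98142469; exp(-qT) = 0.98511194
C = S_0 * exp(-qT) * N(d1) - K * exp(-rT) * N(d2)
N(d1) = 0.42377418; N(d2) = 0.31631234
C = 0.8600 * 0.98511194 * 0.42377418 - 0.9500 * 0.98142469 * 0.31631234 = 0.0641

Answer: Price = 0.0641


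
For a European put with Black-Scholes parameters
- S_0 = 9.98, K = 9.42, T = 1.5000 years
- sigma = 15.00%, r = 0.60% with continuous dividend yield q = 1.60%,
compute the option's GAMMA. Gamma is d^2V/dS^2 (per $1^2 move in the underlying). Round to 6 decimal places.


Answer: Gamma = 0.201534

Derivation:
d1 = 0.3245465137; d2 = 0.1408347830
phi(d1) = 0.3784755698; exp(-qT) = 0.9762857098; exp(-rT) = 0.9910403788
Gamma = exp(-qT) * phi(d1) / (S * sigma * sqrt(T)) = 0.9762857098 * 0.3784755698 / (9.9800 * 0.1500 * 1.2247448714) = 0.201534


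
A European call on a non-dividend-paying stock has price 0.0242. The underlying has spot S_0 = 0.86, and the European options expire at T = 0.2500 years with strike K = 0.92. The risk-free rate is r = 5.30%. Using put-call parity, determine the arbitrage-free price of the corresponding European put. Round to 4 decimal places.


Put-call parity: C - P = S_0 * exp(-qT) - K * exp(-rT).
S_0 * exp(-qT) = 0.8600 * 1.00000000 = 0.86000000
K * exp(-rT) = 0.9200 * 0.98683739 = 0.90789040
P = C - S*exp(-qT) + K*exp(-rT)
P = 0.0242 - 0.86000000 + 0.90789040 = 0.0721

Answer: Put price = 0.0721


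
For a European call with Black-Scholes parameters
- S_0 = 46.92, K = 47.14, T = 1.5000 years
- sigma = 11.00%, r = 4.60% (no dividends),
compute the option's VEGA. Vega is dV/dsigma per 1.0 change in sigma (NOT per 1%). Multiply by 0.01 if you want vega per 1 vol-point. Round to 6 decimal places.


d1 = 0.5448045696; d2 = 0.4100826337
phi(d1) = 0.3439205723; exp(-qT) = 1.0000000000; exp(-rT) = 0.9333266801
Vega = S * exp(-qT) * phi(d1) * sqrt(T) = 46.9200 * 1.0000000000 * 0.3439205723 * 1.2247448714 = 19.763406

Answer: Vega = 19.763406


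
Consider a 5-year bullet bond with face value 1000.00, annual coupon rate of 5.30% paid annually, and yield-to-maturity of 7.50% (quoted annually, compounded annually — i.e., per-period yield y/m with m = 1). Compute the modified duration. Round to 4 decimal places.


Coupon per period c = face * coupon_rate / m = 53.000000
Periods per year m = 1; per-period yield y/m = 0.075000
Number of cashflows N = 5
Cashflows (t years, CF_t, discount factor 1/(1+y/m)^(m*t), PV):
  t = 1.0000: CF_t = 53.000000, DF = 0.930233, PV = 49.302326
  t = 2.0000: CF_t = 53.000000, DF = 0.865333, PV = 45.862628
  t = 3.0000: CF_t = 53.000000, DF = 0.804961, PV = 42.662910
  t = 4.0000: CF_t = 53.000000, DF = 0.748801, PV = 39.686428
  t = 5.0000: CF_t = 1053.000000, DF = 0.696559, PV = 733.476240
Price P = sum_t PV_t = 910.990532
First compute Macaulay numerator sum_t t * PV_t:
  t * PV_t at t = 1.0000: 49.302326
  t * PV_t at t = 2.0000: 91.725257
  t * PV_t at t = 3.0000: 127.988731
  t * PV_t at t = 4.0000: 158.745712
  t * PV_t at t = 5.0000: 3667.381199
Macaulay duration D = 4095.143225 / 910.990532 = 4.495264
Modified duration = D / (1 + y/m) = 4.495264 / (1 + 0.075000) = 4.181641

Answer: Modified duration = 4.1816
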